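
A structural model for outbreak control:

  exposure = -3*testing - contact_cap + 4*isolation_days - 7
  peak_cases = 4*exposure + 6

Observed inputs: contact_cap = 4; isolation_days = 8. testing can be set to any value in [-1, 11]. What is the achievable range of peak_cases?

-42 to 102

Substituting into the exposure equation gives exposure = -3*testing + 21.
Substituting into the peak_cases equation gives peak_cases = -12*testing + 90.
Linear in testing, so extremes are at the endpoints: testing = -1 gives peak_cases = 102; testing = 11 gives peak_cases = -42.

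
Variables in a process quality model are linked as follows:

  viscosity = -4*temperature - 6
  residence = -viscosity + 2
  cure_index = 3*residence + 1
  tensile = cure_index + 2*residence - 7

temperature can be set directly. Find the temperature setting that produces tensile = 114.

Substituting into the residence equation gives residence = 4*temperature + 8.
This gives cure_index = 12*temperature + 25.
Substituting into the tensile equation gives tensile = 20*temperature + 34.
Solve 20*temperature + 34 = 114: temperature = (114 - 34) / 20 = 4.

temperature = 4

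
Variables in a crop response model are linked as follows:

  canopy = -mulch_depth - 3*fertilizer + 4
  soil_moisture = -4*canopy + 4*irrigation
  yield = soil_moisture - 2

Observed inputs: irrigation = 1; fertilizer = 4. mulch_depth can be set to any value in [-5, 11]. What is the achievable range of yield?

14 to 78

Substituting into the canopy equation gives canopy = -mulch_depth - 8.
Substituting into the soil_moisture equation gives soil_moisture = 4*mulch_depth + 36.
Substituting into the yield equation gives yield = 4*mulch_depth + 34.
Linear in mulch_depth, so extremes are at the endpoints: mulch_depth = -5 gives yield = 14; mulch_depth = 11 gives yield = 78.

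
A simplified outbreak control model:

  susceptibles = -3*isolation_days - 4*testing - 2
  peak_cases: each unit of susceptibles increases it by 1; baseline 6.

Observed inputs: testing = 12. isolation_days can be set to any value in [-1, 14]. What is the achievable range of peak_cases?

-86 to -41

Substituting into the susceptibles equation gives susceptibles = -3*isolation_days - 50.
Substituting into the peak_cases equation gives peak_cases = -3*isolation_days - 44.
Linear in isolation_days, so extremes are at the endpoints: isolation_days = -1 gives peak_cases = -41; isolation_days = 14 gives peak_cases = -86.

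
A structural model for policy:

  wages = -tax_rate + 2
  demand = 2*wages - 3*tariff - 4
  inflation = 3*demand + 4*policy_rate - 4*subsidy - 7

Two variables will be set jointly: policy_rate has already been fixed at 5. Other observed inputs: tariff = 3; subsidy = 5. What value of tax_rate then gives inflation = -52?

With policy_rate held at 5:
Substituting into the demand equation gives demand = -2*tax_rate - 9.
This gives inflation = -6*tax_rate - 34.
Solve -6*tax_rate - 34 = -52: tax_rate = (-52 + 34) / -6 = 3.

tax_rate = 3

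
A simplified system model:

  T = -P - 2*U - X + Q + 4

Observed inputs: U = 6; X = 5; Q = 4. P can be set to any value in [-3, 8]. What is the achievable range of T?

Substituting into the T equation gives T = -P - 9.
Linear in P, so extremes are at the endpoints: P = -3 gives T = -6; P = 8 gives T = -17.

-17 to -6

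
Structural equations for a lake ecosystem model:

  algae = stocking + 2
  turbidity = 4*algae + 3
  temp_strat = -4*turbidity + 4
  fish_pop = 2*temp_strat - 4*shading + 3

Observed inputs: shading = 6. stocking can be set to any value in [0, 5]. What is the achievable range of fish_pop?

Substituting into the turbidity equation gives turbidity = 4*stocking + 11.
Substituting into the temp_strat equation gives temp_strat = -16*stocking - 40.
Substituting into the fish_pop equation gives fish_pop = -32*stocking - 101.
Linear in stocking, so extremes are at the endpoints: stocking = 0 gives fish_pop = -101; stocking = 5 gives fish_pop = -261.

-261 to -101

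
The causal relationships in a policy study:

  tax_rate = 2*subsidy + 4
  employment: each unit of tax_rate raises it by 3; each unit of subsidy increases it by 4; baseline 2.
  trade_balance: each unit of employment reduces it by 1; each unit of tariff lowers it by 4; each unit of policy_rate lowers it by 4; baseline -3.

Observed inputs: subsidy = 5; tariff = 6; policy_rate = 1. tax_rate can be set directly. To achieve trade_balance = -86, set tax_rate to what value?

Intervening on tax_rate fixes its value directly, overriding its dependence on subsidy.
Substituting into the employment equation gives employment = 3*tax_rate + 22.
So trade_balance = -3*tax_rate - 53.
Solve -3*tax_rate - 53 = -86: tax_rate = (-86 + 53) / -3 = 11.

tax_rate = 11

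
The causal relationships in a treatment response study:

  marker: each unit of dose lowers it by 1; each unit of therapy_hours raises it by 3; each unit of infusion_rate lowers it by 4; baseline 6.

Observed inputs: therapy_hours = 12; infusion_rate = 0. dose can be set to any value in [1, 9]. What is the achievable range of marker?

33 to 41

Substituting into the marker equation gives marker = -dose + 42.
Linear in dose, so extremes are at the endpoints: dose = 1 gives marker = 41; dose = 9 gives marker = 33.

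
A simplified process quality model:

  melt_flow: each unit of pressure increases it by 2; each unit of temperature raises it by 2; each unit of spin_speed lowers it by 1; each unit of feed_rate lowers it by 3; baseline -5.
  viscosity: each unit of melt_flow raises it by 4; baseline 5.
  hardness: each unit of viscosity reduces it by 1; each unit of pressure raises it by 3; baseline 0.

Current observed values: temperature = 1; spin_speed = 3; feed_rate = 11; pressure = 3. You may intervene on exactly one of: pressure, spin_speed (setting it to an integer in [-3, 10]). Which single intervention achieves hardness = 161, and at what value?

Intervening on pressure: with other inputs at their observed values, hardness = -5*pressure + 151. Solving for 161 gives pressure = -2, within [-3, 10].
Intervening on spin_speed: hardness = 4*spin_speed + 124. Reaching 161 requires spin_speed = 37/4, not an integer.

set pressure = -2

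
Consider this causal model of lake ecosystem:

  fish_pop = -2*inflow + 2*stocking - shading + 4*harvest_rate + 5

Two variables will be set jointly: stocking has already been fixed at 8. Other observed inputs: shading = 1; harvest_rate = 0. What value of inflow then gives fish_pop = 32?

inflow = -6

With stocking held at 8:
Substituting into the fish_pop equation gives fish_pop = -2*inflow + 20.
Solve -2*inflow + 20 = 32: inflow = (32 - 20) / -2 = -6.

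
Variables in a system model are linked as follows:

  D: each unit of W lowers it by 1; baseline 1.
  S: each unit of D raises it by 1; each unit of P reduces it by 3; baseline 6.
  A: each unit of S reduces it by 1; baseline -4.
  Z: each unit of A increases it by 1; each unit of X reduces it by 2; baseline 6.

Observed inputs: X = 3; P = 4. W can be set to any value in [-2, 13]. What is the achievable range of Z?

Substituting into the S equation gives S = -W - 5.
Substituting into the A equation gives A = W + 1.
Substituting into the Z equation gives Z = W + 1.
Linear in W, so extremes are at the endpoints: W = -2 gives Z = -1; W = 13 gives Z = 14.

-1 to 14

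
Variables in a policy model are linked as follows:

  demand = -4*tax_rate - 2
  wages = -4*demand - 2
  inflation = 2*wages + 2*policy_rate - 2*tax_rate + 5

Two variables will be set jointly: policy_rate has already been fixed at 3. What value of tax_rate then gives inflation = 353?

With policy_rate held at 3:
Substituting into the wages equation gives wages = 16*tax_rate + 6.
inflation becomes 30*tax_rate + 23.
Solve 30*tax_rate + 23 = 353: tax_rate = (353 - 23) / 30 = 11.

tax_rate = 11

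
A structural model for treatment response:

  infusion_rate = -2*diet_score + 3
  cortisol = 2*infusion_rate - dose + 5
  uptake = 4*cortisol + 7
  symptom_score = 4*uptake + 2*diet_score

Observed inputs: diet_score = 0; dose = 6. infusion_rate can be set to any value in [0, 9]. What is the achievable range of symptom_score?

Intervening on infusion_rate fixes its value directly, overriding its dependence on diet_score.
Substituting into the cortisol equation gives cortisol = 2*infusion_rate - 1.
Substituting into the uptake equation gives uptake = 8*infusion_rate + 3.
Substituting into the symptom_score equation gives symptom_score = 32*infusion_rate + 12.
Linear in infusion_rate, so extremes are at the endpoints: infusion_rate = 0 gives symptom_score = 12; infusion_rate = 9 gives symptom_score = 300.

12 to 300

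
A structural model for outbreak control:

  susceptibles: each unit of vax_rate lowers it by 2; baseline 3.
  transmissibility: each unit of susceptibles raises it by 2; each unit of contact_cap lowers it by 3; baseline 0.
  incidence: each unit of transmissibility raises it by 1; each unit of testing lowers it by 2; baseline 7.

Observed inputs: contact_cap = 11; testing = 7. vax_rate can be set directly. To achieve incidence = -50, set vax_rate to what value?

vax_rate = 4

Substituting into the transmissibility equation gives transmissibility = -4*vax_rate - 27.
Substituting into the incidence equation gives incidence = -4*vax_rate - 34.
Solve -4*vax_rate - 34 = -50: vax_rate = (-50 + 34) / -4 = 4.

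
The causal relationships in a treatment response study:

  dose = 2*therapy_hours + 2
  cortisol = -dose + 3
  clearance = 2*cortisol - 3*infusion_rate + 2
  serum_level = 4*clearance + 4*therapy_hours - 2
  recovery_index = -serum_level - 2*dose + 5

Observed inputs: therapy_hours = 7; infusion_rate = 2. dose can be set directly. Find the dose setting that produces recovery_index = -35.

dose = -1

Intervening on dose fixes its value directly, overriding its dependence on therapy_hours.
Substituting into the clearance equation gives clearance = -2*dose + 2.
This gives serum_level = -8*dose + 34.
Substituting into the recovery_index equation gives recovery_index = 6*dose - 29.
Solve 6*dose - 29 = -35: dose = (-35 + 29) / 6 = -1.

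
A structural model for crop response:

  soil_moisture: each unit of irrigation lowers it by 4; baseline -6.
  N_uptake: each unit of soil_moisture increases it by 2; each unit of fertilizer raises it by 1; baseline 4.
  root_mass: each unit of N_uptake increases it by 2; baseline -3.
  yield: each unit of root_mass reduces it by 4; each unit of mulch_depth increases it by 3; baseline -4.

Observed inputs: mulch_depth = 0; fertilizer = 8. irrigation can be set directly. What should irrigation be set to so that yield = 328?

Substituting into the N_uptake equation gives N_uptake = -8*irrigation.
Substituting into the root_mass equation gives root_mass = -16*irrigation - 3.
yield becomes 64*irrigation + 8.
Solve 64*irrigation + 8 = 328: irrigation = (328 - 8) / 64 = 5.

irrigation = 5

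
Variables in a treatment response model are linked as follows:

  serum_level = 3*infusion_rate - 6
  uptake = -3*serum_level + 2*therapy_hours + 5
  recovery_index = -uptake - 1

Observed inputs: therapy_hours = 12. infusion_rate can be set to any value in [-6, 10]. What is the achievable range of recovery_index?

Substituting into the uptake equation gives uptake = -9*infusion_rate + 47.
Substituting into the recovery_index equation gives recovery_index = 9*infusion_rate - 48.
Linear in infusion_rate, so extremes are at the endpoints: infusion_rate = -6 gives recovery_index = -102; infusion_rate = 10 gives recovery_index = 42.

-102 to 42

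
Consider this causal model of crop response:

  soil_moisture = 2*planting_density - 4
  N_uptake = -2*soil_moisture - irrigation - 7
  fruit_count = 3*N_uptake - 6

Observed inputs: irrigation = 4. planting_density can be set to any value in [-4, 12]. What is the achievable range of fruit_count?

-159 to 33

Substituting into the N_uptake equation gives N_uptake = -4*planting_density - 3.
Substituting into the fruit_count equation gives fruit_count = -12*planting_density - 15.
Linear in planting_density, so extremes are at the endpoints: planting_density = -4 gives fruit_count = 33; planting_density = 12 gives fruit_count = -159.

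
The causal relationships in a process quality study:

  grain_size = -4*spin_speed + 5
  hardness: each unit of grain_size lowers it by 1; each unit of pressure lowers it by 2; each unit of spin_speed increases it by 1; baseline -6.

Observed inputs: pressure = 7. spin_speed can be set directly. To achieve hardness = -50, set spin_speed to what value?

Substituting into the hardness equation gives hardness = 5*spin_speed - 25.
Solve 5*spin_speed - 25 = -50: spin_speed = (-50 + 25) / 5 = -5.

spin_speed = -5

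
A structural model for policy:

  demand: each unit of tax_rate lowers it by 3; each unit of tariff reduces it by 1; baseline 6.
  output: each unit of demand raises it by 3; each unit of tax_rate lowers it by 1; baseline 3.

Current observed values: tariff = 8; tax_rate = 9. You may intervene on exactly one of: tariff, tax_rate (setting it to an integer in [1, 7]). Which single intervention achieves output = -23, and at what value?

set tax_rate = 2

Intervening on tariff: output = -3*tariff - 69. Reaching -23 requires tariff = -46/3, not an integer.
Intervening on tax_rate: with other inputs at their observed values, output = -10*tax_rate - 3. Solving for -23 gives tax_rate = 2, within [1, 7].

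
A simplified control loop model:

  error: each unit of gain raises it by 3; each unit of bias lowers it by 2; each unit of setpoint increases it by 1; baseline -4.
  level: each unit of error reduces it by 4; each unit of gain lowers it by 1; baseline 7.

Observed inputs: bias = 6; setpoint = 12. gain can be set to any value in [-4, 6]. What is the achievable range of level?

Substituting into the error equation gives error = 3*gain - 4.
So level = -13*gain + 23.
Linear in gain, so extremes are at the endpoints: gain = -4 gives level = 75; gain = 6 gives level = -55.

-55 to 75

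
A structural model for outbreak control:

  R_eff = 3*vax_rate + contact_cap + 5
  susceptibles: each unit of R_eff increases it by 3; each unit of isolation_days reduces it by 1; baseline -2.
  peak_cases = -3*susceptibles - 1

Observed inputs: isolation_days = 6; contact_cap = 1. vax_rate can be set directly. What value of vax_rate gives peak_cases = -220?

vax_rate = 7

Substituting into the R_eff equation gives R_eff = 3*vax_rate + 6.
Substituting into the susceptibles equation gives susceptibles = 9*vax_rate + 10.
This gives peak_cases = -27*vax_rate - 31.
Solve -27*vax_rate - 31 = -220: vax_rate = (-220 + 31) / -27 = 7.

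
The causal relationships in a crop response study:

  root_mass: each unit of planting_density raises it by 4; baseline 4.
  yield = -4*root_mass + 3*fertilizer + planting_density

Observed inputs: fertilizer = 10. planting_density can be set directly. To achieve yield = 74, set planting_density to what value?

Substituting into the yield equation gives yield = -15*planting_density + 14.
Solve -15*planting_density + 14 = 74: planting_density = (74 - 14) / -15 = -4.

planting_density = -4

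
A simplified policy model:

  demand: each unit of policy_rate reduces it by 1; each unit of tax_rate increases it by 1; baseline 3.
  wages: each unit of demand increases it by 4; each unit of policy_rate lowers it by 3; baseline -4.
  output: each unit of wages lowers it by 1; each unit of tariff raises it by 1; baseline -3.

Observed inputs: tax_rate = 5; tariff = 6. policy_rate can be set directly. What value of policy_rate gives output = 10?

policy_rate = 5

Substituting into the demand equation gives demand = -policy_rate + 8.
wages becomes -7*policy_rate + 28.
Substituting into the output equation gives output = 7*policy_rate - 25.
Solve 7*policy_rate - 25 = 10: policy_rate = (10 + 25) / 7 = 5.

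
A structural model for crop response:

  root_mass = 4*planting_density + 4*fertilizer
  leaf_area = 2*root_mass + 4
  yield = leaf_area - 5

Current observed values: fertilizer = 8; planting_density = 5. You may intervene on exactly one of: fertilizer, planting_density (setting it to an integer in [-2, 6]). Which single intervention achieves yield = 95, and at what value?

set planting_density = 4

Intervening on fertilizer: yield = 8*fertilizer + 39. Reaching 95 requires fertilizer = 7, outside [-2, 6].
Intervening on planting_density: with other inputs at their observed values, yield = 8*planting_density + 63. Solving for 95 gives planting_density = 4, within [-2, 6].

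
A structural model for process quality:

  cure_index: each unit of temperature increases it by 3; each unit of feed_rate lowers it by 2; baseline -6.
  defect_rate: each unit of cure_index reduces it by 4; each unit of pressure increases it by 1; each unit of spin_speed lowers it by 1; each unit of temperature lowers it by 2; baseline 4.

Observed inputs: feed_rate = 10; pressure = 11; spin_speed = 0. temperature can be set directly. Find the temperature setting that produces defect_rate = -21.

Substituting into the cure_index equation gives cure_index = 3*temperature - 26.
Substituting into the defect_rate equation gives defect_rate = -14*temperature + 119.
Solve -14*temperature + 119 = -21: temperature = (-21 - 119) / -14 = 10.

temperature = 10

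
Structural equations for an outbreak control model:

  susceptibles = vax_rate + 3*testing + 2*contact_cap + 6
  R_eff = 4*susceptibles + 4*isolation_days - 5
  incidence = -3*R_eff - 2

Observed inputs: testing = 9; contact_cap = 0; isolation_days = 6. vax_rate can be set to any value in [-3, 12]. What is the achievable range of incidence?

Substituting into the susceptibles equation gives susceptibles = vax_rate + 33.
So R_eff = 4*vax_rate + 151.
Substituting into the incidence equation gives incidence = -12*vax_rate - 455.
Linear in vax_rate, so extremes are at the endpoints: vax_rate = -3 gives incidence = -419; vax_rate = 12 gives incidence = -599.

-599 to -419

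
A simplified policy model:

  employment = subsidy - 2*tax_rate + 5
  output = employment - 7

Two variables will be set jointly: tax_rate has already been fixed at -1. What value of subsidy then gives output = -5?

With tax_rate held at -1:
Substituting into the employment equation gives employment = subsidy + 7.
Substituting into the output equation gives output = subsidy.
Solve subsidy = -5: subsidy = -5 / 1 = -5.

subsidy = -5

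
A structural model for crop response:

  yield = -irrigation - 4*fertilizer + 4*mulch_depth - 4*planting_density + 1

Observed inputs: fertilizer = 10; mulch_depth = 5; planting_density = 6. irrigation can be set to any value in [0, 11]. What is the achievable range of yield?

-54 to -43

Substituting into the yield equation gives yield = -irrigation - 43.
Linear in irrigation, so extremes are at the endpoints: irrigation = 0 gives yield = -43; irrigation = 11 gives yield = -54.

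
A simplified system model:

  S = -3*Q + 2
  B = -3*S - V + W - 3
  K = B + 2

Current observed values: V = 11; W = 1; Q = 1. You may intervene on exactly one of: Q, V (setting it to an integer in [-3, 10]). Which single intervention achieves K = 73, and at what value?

set Q = 10

Intervening on Q: with other inputs at their observed values, K = 9*Q - 17. Solving for 73 gives Q = 10, within [-3, 10].
Intervening on V: K = -V + 3. Reaching 73 requires V = -70, outside [-3, 10].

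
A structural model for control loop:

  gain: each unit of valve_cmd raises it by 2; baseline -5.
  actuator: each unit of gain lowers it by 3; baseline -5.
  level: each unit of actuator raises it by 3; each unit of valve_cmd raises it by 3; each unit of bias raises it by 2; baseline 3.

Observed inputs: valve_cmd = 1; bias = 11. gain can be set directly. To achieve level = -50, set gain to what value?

gain = 7

Intervening on gain fixes its value directly, overriding its dependence on valve_cmd.
Substituting into the level equation gives level = -9*gain + 13.
Solve -9*gain + 13 = -50: gain = (-50 - 13) / -9 = 7.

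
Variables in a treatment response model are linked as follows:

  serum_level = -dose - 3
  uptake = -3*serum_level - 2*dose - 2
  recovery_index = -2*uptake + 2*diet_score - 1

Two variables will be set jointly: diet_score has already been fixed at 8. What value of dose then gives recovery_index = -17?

dose = 9

With diet_score held at 8:
Substituting into the uptake equation gives uptake = dose + 7.
Substituting into the recovery_index equation gives recovery_index = -2*dose + 1.
Solve -2*dose + 1 = -17: dose = (-17 - 1) / -2 = 9.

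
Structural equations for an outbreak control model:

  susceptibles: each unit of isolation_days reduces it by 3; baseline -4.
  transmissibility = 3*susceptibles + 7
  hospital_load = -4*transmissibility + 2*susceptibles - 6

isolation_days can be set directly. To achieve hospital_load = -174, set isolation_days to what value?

Substituting into the transmissibility equation gives transmissibility = -9*isolation_days - 5.
This gives hospital_load = 30*isolation_days + 6.
Solve 30*isolation_days + 6 = -174: isolation_days = (-174 - 6) / 30 = -6.

isolation_days = -6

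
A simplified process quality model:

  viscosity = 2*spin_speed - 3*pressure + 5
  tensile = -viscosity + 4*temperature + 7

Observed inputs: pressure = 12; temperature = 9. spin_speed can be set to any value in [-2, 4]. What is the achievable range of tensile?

Substituting into the viscosity equation gives viscosity = 2*spin_speed - 31.
Substituting into the tensile equation gives tensile = -2*spin_speed + 74.
Linear in spin_speed, so extremes are at the endpoints: spin_speed = -2 gives tensile = 78; spin_speed = 4 gives tensile = 66.

66 to 78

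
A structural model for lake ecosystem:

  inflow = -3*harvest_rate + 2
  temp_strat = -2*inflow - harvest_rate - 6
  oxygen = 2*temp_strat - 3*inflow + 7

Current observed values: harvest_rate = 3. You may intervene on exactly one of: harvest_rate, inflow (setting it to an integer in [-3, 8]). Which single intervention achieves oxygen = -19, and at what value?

Intervening on harvest_rate: with other inputs at their observed values, oxygen = 19*harvest_rate - 19. Solving for -19 gives harvest_rate = 0, within [-3, 8].
Intervening on inflow: oxygen = -7*inflow - 11. Reaching -19 requires inflow = 8/7, not an integer.

set harvest_rate = 0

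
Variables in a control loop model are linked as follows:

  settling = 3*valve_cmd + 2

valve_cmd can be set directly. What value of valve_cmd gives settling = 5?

Solve 3*valve_cmd + 2 = 5: valve_cmd = (5 - 2) / 3 = 1.

valve_cmd = 1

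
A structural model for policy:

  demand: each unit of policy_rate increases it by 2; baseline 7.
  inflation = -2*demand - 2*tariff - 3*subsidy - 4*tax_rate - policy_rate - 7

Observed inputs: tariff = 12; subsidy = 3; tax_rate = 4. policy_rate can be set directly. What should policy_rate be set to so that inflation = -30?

Substituting into the inflation equation gives inflation = -5*policy_rate - 70.
Solve -5*policy_rate - 70 = -30: policy_rate = (-30 + 70) / -5 = -8.

policy_rate = -8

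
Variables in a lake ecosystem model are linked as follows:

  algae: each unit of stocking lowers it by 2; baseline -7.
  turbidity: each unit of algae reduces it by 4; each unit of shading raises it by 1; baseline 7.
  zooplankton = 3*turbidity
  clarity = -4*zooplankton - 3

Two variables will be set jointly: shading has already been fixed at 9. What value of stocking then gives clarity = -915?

With shading held at 9:
Substituting into the turbidity equation gives turbidity = 8*stocking + 44.
This gives zooplankton = 24*stocking + 132.
Substituting into the clarity equation gives clarity = -96*stocking - 531.
Solve -96*stocking - 531 = -915: stocking = (-915 + 531) / -96 = 4.

stocking = 4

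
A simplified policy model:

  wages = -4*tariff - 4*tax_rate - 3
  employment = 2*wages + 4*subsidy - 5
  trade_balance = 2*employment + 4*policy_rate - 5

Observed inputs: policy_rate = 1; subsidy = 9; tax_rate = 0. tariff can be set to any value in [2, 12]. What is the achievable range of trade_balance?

-143 to 17

Substituting into the wages equation gives wages = -4*tariff - 3.
Substituting into the employment equation gives employment = -8*tariff + 25.
This gives trade_balance = -16*tariff + 49.
Linear in tariff, so extremes are at the endpoints: tariff = 2 gives trade_balance = 17; tariff = 12 gives trade_balance = -143.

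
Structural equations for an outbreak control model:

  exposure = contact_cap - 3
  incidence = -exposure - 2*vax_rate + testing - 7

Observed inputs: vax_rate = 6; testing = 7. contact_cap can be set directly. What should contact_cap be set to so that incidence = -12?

contact_cap = 3

Substituting into the incidence equation gives incidence = -contact_cap - 9.
Solve -contact_cap - 9 = -12: contact_cap = (-12 + 9) / -1 = 3.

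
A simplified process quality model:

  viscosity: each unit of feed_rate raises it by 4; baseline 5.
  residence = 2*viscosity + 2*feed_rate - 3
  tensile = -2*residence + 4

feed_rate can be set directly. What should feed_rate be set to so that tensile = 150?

Substituting into the residence equation gives residence = 10*feed_rate + 7.
So tensile = -20*feed_rate - 10.
Solve -20*feed_rate - 10 = 150: feed_rate = (150 + 10) / -20 = -8.

feed_rate = -8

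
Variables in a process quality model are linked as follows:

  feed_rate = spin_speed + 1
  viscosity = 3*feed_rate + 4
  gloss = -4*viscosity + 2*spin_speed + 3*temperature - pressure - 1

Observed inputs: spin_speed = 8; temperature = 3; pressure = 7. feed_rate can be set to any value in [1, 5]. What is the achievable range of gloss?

-59 to -11

Intervening on feed_rate fixes its value directly, overriding its dependence on spin_speed.
Substituting into the gloss equation gives gloss = -12*feed_rate + 1.
Linear in feed_rate, so extremes are at the endpoints: feed_rate = 1 gives gloss = -11; feed_rate = 5 gives gloss = -59.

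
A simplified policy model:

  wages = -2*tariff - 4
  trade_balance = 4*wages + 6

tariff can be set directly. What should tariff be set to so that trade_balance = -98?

Substituting into the trade_balance equation gives trade_balance = -8*tariff - 10.
Solve -8*tariff - 10 = -98: tariff = (-98 + 10) / -8 = 11.

tariff = 11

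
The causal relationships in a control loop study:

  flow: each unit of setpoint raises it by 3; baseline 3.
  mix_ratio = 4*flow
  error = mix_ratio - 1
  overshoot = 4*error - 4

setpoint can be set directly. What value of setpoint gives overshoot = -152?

Substituting into the mix_ratio equation gives mix_ratio = 12*setpoint + 12.
So error = 12*setpoint + 11.
Substituting into the overshoot equation gives overshoot = 48*setpoint + 40.
Solve 48*setpoint + 40 = -152: setpoint = (-152 - 40) / 48 = -4.

setpoint = -4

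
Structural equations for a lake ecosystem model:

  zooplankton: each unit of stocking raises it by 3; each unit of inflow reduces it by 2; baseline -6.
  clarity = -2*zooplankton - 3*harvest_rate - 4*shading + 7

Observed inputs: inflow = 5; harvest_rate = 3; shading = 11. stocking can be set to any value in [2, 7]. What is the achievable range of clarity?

-56 to -26

Substituting into the zooplankton equation gives zooplankton = 3*stocking - 16.
So clarity = -6*stocking - 14.
Linear in stocking, so extremes are at the endpoints: stocking = 2 gives clarity = -26; stocking = 7 gives clarity = -56.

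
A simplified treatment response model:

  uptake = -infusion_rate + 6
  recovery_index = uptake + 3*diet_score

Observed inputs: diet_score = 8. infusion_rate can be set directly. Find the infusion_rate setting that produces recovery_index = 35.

Substituting into the recovery_index equation gives recovery_index = -infusion_rate + 30.
Solve -infusion_rate + 30 = 35: infusion_rate = (35 - 30) / -1 = -5.

infusion_rate = -5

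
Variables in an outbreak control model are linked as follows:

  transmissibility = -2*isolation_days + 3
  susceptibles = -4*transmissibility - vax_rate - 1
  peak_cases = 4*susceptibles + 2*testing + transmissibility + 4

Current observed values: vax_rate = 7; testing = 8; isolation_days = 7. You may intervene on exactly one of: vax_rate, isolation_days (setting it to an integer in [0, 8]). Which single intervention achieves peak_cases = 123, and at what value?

Intervening on vax_rate: peak_cases = -4*vax_rate + 181. Reaching 123 requires vax_rate = 29/2, not an integer.
Intervening on isolation_days: with other inputs at their observed values, peak_cases = 30*isolation_days - 57. Solving for 123 gives isolation_days = 6, within [0, 8].

set isolation_days = 6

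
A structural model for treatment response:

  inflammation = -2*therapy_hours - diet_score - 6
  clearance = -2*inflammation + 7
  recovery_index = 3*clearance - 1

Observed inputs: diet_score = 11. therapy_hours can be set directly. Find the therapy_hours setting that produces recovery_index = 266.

therapy_hours = 12

Substituting into the inflammation equation gives inflammation = -2*therapy_hours - 17.
Substituting into the clearance equation gives clearance = 4*therapy_hours + 41.
Substituting into the recovery_index equation gives recovery_index = 12*therapy_hours + 122.
Solve 12*therapy_hours + 122 = 266: therapy_hours = (266 - 122) / 12 = 12.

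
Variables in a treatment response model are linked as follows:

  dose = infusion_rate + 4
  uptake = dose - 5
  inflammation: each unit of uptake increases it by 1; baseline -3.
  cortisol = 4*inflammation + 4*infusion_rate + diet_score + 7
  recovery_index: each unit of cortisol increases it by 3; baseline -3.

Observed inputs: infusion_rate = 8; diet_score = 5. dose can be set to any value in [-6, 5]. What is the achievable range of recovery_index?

Intervening on dose fixes its value directly, overriding its dependence on infusion_rate.
Substituting into the inflammation equation gives inflammation = dose - 8.
So cortisol = 4*dose + 12.
Substituting into the recovery_index equation gives recovery_index = 12*dose + 33.
Linear in dose, so extremes are at the endpoints: dose = -6 gives recovery_index = -39; dose = 5 gives recovery_index = 93.

-39 to 93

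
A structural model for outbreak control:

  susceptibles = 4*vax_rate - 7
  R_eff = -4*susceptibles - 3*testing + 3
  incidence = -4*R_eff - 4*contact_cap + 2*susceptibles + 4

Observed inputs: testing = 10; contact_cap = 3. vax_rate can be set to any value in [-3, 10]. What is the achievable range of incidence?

-242 to 694

Substituting into the R_eff equation gives R_eff = -16*vax_rate + 1.
Substituting into the incidence equation gives incidence = 72*vax_rate - 26.
Linear in vax_rate, so extremes are at the endpoints: vax_rate = -3 gives incidence = -242; vax_rate = 10 gives incidence = 694.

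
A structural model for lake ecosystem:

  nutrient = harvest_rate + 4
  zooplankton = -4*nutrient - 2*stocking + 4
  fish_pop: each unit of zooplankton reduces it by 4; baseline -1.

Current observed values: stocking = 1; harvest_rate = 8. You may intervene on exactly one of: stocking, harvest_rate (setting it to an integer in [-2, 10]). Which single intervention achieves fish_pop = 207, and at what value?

set stocking = 4

Intervening on stocking: with other inputs at their observed values, fish_pop = 8*stocking + 175. Solving for 207 gives stocking = 4, within [-2, 10].
Intervening on harvest_rate: fish_pop = 16*harvest_rate + 55. Reaching 207 requires harvest_rate = 19/2, not an integer.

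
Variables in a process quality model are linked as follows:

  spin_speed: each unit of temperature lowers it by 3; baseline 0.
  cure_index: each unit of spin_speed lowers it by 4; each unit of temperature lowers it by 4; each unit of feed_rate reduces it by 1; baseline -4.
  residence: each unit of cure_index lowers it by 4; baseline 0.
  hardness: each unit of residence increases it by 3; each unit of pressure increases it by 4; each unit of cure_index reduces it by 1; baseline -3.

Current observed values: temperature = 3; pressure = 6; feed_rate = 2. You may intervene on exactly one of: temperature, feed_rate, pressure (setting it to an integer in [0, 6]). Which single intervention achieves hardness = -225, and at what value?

Intervening on temperature: hardness = -104*temperature + 99. Reaching -225 requires temperature = 81/26, not an integer.
Intervening on feed_rate: hardness = 13*feed_rate - 239. Reaching -225 requires feed_rate = 14/13, not an integer.
Intervening on pressure: with other inputs at their observed values, hardness = 4*pressure - 237. Solving for -225 gives pressure = 3, within [0, 6].

set pressure = 3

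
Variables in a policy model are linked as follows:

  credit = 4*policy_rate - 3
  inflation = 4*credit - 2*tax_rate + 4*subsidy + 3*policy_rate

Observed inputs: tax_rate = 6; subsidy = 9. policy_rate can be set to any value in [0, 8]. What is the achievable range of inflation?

12 to 164

Substituting into the inflation equation gives inflation = 19*policy_rate + 12.
Linear in policy_rate, so extremes are at the endpoints: policy_rate = 0 gives inflation = 12; policy_rate = 8 gives inflation = 164.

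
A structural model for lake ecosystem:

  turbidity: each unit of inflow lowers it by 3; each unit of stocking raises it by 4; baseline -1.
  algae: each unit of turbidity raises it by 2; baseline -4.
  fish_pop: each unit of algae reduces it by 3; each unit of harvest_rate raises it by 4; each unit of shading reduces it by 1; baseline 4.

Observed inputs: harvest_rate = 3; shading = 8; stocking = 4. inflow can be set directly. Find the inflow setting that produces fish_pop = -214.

Substituting into the turbidity equation gives turbidity = -3*inflow + 15.
So algae = -6*inflow + 26.
This gives fish_pop = 18*inflow - 70.
Solve 18*inflow - 70 = -214: inflow = (-214 + 70) / 18 = -8.

inflow = -8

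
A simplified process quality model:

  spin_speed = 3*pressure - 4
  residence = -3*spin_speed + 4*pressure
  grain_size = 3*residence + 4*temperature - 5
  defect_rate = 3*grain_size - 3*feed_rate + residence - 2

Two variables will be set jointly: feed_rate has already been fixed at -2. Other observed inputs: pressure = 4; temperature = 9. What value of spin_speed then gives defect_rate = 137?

With feed_rate held at -2:
Intervening on spin_speed fixes its value directly, overriding its dependence on pressure.
Substituting into the residence equation gives residence = -3*spin_speed + 16.
Substituting into the grain_size equation gives grain_size = -9*spin_speed + 79.
Substituting into the defect_rate equation gives defect_rate = -30*spin_speed + 257.
Solve -30*spin_speed + 257 = 137: spin_speed = (137 - 257) / -30 = 4.

spin_speed = 4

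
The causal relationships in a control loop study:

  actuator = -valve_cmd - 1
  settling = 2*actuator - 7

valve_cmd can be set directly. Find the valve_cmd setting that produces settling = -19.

Substituting into the settling equation gives settling = -2*valve_cmd - 9.
Solve -2*valve_cmd - 9 = -19: valve_cmd = (-19 + 9) / -2 = 5.

valve_cmd = 5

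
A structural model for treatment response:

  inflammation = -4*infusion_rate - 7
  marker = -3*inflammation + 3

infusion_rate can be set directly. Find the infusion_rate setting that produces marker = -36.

infusion_rate = -5

Substituting into the marker equation gives marker = 12*infusion_rate + 24.
Solve 12*infusion_rate + 24 = -36: infusion_rate = (-36 - 24) / 12 = -5.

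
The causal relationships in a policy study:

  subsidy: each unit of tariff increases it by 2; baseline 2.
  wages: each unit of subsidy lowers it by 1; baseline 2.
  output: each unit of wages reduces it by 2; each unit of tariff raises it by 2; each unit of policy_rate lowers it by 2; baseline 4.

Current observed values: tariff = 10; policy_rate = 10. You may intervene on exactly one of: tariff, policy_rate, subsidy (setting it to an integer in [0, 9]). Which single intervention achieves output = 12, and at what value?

set subsidy = 6

Intervening on tariff: output = 6*tariff - 16. Reaching 12 requires tariff = 14/3, not an integer.
Intervening on policy_rate: output = -2*policy_rate + 64. Reaching 12 requires policy_rate = 26, outside [0, 9].
Intervening on subsidy: with other inputs at their observed values, output = 2*subsidy. Solving for 12 gives subsidy = 6, within [0, 9].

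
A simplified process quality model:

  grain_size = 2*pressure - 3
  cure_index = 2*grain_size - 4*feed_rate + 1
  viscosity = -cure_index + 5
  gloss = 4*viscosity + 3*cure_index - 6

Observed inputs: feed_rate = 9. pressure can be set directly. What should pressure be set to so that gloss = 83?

Substituting into the cure_index equation gives cure_index = 4*pressure - 41.
So viscosity = -4*pressure + 46.
So gloss = -4*pressure + 55.
Solve -4*pressure + 55 = 83: pressure = (83 - 55) / -4 = -7.

pressure = -7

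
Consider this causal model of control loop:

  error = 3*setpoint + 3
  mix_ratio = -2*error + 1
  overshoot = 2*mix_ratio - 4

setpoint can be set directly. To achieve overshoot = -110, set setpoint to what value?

setpoint = 8

Substituting into the mix_ratio equation gives mix_ratio = -6*setpoint - 5.
Substituting into the overshoot equation gives overshoot = -12*setpoint - 14.
Solve -12*setpoint - 14 = -110: setpoint = (-110 + 14) / -12 = 8.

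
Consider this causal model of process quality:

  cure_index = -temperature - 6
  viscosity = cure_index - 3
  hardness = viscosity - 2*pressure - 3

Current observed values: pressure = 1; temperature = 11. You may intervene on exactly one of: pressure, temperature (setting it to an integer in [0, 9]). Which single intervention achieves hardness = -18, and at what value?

set temperature = 4

Intervening on pressure: hardness = -2*pressure - 23. Reaching -18 requires pressure = -5/2, not an integer.
Intervening on temperature: with other inputs at their observed values, hardness = -temperature - 14. Solving for -18 gives temperature = 4, within [0, 9].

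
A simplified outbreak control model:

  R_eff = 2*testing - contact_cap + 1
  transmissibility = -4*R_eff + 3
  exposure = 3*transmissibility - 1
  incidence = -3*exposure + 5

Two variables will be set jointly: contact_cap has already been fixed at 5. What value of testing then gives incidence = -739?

testing = -8

With contact_cap held at 5:
Substituting into the R_eff equation gives R_eff = 2*testing - 4.
transmissibility becomes -8*testing + 19.
Substituting into the exposure equation gives exposure = -24*testing + 56.
Substituting into the incidence equation gives incidence = 72*testing - 163.
Solve 72*testing - 163 = -739: testing = (-739 + 163) / 72 = -8.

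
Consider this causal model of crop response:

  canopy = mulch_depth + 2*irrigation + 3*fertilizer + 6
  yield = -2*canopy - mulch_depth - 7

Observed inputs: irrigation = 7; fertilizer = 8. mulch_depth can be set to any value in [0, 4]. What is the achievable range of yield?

Substituting into the canopy equation gives canopy = mulch_depth + 44.
This gives yield = -3*mulch_depth - 95.
Linear in mulch_depth, so extremes are at the endpoints: mulch_depth = 0 gives yield = -95; mulch_depth = 4 gives yield = -107.

-107 to -95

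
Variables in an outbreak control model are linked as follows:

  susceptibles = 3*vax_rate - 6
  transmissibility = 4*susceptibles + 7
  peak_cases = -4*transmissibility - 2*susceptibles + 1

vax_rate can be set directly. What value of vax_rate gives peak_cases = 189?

vax_rate = -2

Substituting into the transmissibility equation gives transmissibility = 12*vax_rate - 17.
peak_cases becomes -54*vax_rate + 81.
Solve -54*vax_rate + 81 = 189: vax_rate = (189 - 81) / -54 = -2.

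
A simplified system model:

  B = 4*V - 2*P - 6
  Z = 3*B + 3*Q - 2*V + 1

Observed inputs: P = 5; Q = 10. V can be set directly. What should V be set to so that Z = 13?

Substituting into the B equation gives B = 4*V - 16.
This gives Z = 10*V - 17.
Solve 10*V - 17 = 13: V = (13 + 17) / 10 = 3.

V = 3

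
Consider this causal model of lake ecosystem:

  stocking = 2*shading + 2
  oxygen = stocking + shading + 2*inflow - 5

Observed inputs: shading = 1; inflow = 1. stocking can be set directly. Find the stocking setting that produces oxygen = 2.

stocking = 4

Intervening on stocking fixes its value directly, overriding its dependence on shading.
Substituting into the oxygen equation gives oxygen = stocking - 2.
Solve stocking - 2 = 2: stocking = (2 + 2) / 1 = 4.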